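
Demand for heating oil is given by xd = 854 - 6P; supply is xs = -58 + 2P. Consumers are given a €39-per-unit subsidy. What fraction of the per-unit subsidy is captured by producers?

Producer share = 0.75

Pre-subsidy: 854 - 6P = -58 + 2P gives P* = 114, x* = 170.
With the rebate, buyers effectively pay Pb = Ps − 39, where Ps is the price sellers receive.
Demand in terms of Ps becomes xd = 854 − 6(Ps − 39) = 1088 - 6Ps. Setting this equal to supply: 1088 - 6Ps = -58 + 2Ps, so Ps = 143.25.
Buyers pay Pb = 143.25 − 39 = 104.25; x' = -58 + 2·143.25 = 228.5.
Buyers' price falls by P* − Pb = 114 − 104.25 = 9.75; sellers' price rises by Ps − P* = 143.25 − 114 = 29.25.
So producers capture 29.25/39 = 0.75 of each unit of subsidy.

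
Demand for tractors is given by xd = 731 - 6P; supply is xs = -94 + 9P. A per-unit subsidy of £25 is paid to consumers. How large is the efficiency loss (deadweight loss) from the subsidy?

Deadweight loss = £1125

Pre-subsidy: 731 - 6P = -94 + 9P gives P* = 55, x* = 401.
With the rebate, buyers effectively pay Pb = Ps − 25, where Ps is the price sellers receive.
Demand in terms of Ps becomes xd = 731 − 6(Ps − 25) = 881 - 6Ps. Setting this equal to supply: 881 - 6Ps = -94 + 9Ps, so Ps = 65.
Buyers pay Pb = 65 − 25 = 40; x' = -94 + 9·65 = 491.
The subsidy expands output by 491 − 401 = 90 past the efficient level; on those units the gap between marginal cost and willingness to pay runs from 0 up to 25.
DWL = ½ × 25 × 90 = 1125.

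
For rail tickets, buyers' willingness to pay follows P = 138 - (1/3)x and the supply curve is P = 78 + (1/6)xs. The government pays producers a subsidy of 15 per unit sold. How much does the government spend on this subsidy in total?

Pre-subsidy: 138 - (1/3)x = 78 + (1/6)x gives x* = 120 and P* = 98.
With the subsidy, sellers receive Ps = Pb + 15 for each unit, where Pb is the price buyers pay.
On the curves, Pb = 138 - (1/3)x and Ps = 78 + (1/6)x; the wedge Ps − Pb = 15 gives 78 + (1/6)x − (138 - (1/3)x) = 15, so x' = 150.
Then Pb = 138 − (1/3)·150 = 88 and Ps = 78 + (1/6)·150 = 103.
Government outlay = subsidy × quantity = 15 × 150 = 2250.

Government cost = 2250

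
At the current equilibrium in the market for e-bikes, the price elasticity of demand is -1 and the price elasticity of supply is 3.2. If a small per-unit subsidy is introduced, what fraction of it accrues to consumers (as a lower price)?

Consumer share = 16/21

For a small subsidy around the equilibrium, the benefit split depends on the relative slopes, which at a point are proportional to the elasticities.
Buyer share = εs/(εs + |εd|) = 3.2/(3.2 + 1) = 16/21; seller share = |εd|/(εs + |εd|) = 5/21.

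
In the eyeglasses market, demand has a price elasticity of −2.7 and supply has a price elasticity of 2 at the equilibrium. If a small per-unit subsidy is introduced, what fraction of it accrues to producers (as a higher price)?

For a small subsidy around the equilibrium, the benefit split depends on the relative slopes, which at a point are proportional to the elasticities.
Buyer share = εs/(εs + |εd|) = 2/(2 + 2.7) = 20/47; seller share = |εd|/(εs + |εd|) = 27/47.
So producers capture 27/47 of the subsidy.

Producer share = 27/47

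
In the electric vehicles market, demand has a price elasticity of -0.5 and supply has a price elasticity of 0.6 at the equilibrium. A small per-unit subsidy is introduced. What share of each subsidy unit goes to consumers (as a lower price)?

Consumer share = 6/11

For a small subsidy around the equilibrium, the benefit split depends on the relative slopes, which at a point are proportional to the elasticities.
Buyer share = εs/(εs + |εd|) = 0.6/(0.6 + 0.5) = 6/11; seller share = |εd|/(εs + |εd|) = 5/11.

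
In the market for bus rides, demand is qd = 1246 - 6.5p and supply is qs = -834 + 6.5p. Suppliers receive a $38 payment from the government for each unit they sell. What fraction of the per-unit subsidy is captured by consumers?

Consumer share = 0.5

Pre-subsidy: 1246 - 6.5p = -834 + 6.5p gives p* = 160, q* = 206.
With the subsidy, sellers receive ps = pb + 38 for each unit, where pb is the price buyers pay.
Supply in terms of pb becomes qs = -834 + 6.5(pb + 38) = -587 + 6.5pb. Setting this equal to demand: 1246 - 6.5pb = -587 + 6.5pb, so pb = 141.
Sellers receive ps = 141 + 38 = 179; q' = 1246 − 6.5·141 = 329.5.
Buyers' price falls by p* − pb = 160 − 141 = 19; sellers' price rises by ps − p* = 179 − 160 = 19.
So consumers capture 19/38 = 0.5 of each unit of subsidy.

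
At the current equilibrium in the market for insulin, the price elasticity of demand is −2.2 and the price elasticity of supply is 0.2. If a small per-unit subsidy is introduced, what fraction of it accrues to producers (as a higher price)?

For a small subsidy around the equilibrium, the benefit split depends on the relative slopes, which at a point are proportional to the elasticities.
Buyer share = εs/(εs + |εd|) = 0.2/(0.2 + 2.2) = 1/12; seller share = |εd|/(εs + |εd|) = 11/12.
So producers capture 11/12 of the subsidy.

Producer share = 11/12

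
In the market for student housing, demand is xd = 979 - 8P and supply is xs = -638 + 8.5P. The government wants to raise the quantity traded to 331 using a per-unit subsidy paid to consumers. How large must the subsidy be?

Required subsidy s = 33 per unit

At x = 331, invert demand for the buyer price: Pb = (979 − 331)/8 = 81; invert supply for the seller price: Ps = (331 − (-638))/8.5 = 114.
The subsidy must fill the gap: s = Ps − Pb = 114 − 81 = 33.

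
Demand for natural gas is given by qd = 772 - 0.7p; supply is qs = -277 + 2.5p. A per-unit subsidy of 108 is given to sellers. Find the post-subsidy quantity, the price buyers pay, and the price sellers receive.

q' = 601.59375; buyers pay 243.4375; sellers receive 351.4375

Pre-subsidy: 772 - 0.7p = -277 + 2.5p gives p* = 327.8125, q* = 542.53125.
With the subsidy, sellers receive ps = pb + 108 for each unit, where pb is the price buyers pay.
Supply in terms of pb becomes qs = -277 + 2.5(pb + 108) = -7 + 2.5pb. Setting this equal to demand: 772 - 0.7pb = -7 + 2.5pb, so pb = 243.4375.
Sellers receive ps = 243.4375 + 108 = 351.4375; q' = 772 − 0.7·243.4375 = 601.59375.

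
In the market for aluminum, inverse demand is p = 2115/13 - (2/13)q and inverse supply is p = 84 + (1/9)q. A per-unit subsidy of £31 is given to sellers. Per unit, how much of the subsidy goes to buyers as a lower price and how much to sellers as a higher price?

Buyers gain £18 per unit; sellers gain £13 per unit

Pre-subsidy: 2115/13 - (2/13)q = 84 + (1/9)q gives q* = 297 and p* = 117.
With the subsidy, sellers receive ps = pb + 31 for each unit, where pb is the price buyers pay.
On the curves, pb = 2115/13 - (2/13)q and ps = 84 + (1/9)q; the wedge ps − pb = 31 gives 84 + (1/9)q − (2115/13 - (2/13)q) = 31, so q' = 414.
Then pb = 2115/13 − (2/13)·414 = 99 and ps = 84 + (1/9)·414 = 130.
Buyers' price falls by p* − pb = 117 − 99 = 18; sellers' price rises by ps − p* = 130 − 117 = 13.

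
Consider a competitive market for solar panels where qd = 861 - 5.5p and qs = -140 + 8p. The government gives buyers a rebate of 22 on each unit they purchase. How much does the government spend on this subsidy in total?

Government cost = 103928/9

Pre-subsidy: 861 - 5.5p = -140 + 8p gives p* = 2002/27, q* = 12236/27.
With the rebate, buyers effectively pay pb = ps − 22, where ps is the price sellers receive.
Demand in terms of ps becomes qd = 861 − 5.5(ps − 22) = 982 - 5.5ps. Setting this equal to supply: 982 - 5.5ps = -140 + 8ps, so ps = 748/9.
Buyers pay pb = 748/9 − 22 = 550/9; q' = -140 + 8·(748/9) = 4724/9.
Government outlay = subsidy × quantity = 22 × 4724/9 = 103928/9.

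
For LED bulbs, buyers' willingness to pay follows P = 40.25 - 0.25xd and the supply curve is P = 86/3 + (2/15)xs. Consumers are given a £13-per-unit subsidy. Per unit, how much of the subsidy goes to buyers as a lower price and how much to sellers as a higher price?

Buyers gain 195/23 per unit; sellers gain 104/23 per unit

Pre-subsidy: 40.25 - 0.25x = 86/3 + (2/15)x gives x* = 695/23 and P* = 752/23.
With the rebate, buyers effectively pay Pb = Ps − 13, where Ps is the price sellers receive.
On the curves, Pb = 40.25 - 0.25x and Ps = 86/3 + (2/15)x; the wedge Ps − Pb = 13 gives 86/3 + (2/15)x − (40.25 - 0.25x) = 13, so x' = 1475/23.
Then Pb = 40.25 − 0.25·(1475/23) = 557/23 and Ps = 86/3 + (2/15)·(1475/23) = 856/23.
Buyers' price falls by P* − Pb = 752/23 − 557/23 = 195/23; sellers' price rises by Ps − P* = 856/23 − 752/23 = 104/23.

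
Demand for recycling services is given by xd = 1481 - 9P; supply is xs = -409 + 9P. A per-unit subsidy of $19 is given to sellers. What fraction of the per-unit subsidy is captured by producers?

Producer share = 0.5

Pre-subsidy: 1481 - 9P = -409 + 9P gives P* = 105, x* = 536.
With the subsidy, sellers receive Ps = Pb + 19 for each unit, where Pb is the price buyers pay.
Supply in terms of Pb becomes xs = -409 + 9(Pb + 19) = -238 + 9Pb. Setting this equal to demand: 1481 - 9Pb = -238 + 9Pb, so Pb = 95.5.
Sellers receive Ps = 95.5 + 19 = 114.5; x' = 1481 − 9·95.5 = 621.5.
Buyers' price falls by P* − Pb = 105 − 95.5 = 9.5; sellers' price rises by Ps − P* = 114.5 − 105 = 9.5.
So producers capture 9.5/19 = 0.5 of each unit of subsidy.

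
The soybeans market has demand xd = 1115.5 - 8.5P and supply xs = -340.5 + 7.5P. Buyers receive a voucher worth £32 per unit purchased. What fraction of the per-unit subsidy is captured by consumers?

Consumer share = 0.46875

Pre-subsidy: 1115.5 - 8.5P = -340.5 + 7.5P gives P* = 91, x* = 342.
With the rebate, buyers effectively pay Pb = Ps − 32, where Ps is the price sellers receive.
Demand in terms of Ps becomes xd = 1115.5 − 8.5(Ps − 32) = 1387.5 - 8.5Ps. Setting this equal to supply: 1387.5 - 8.5Ps = -340.5 + 7.5Ps, so Ps = 108.
Buyers pay Pb = 108 − 32 = 76; x' = -340.5 + 7.5·108 = 469.5.
Buyers' price falls by P* − Pb = 91 − 76 = 15; sellers' price rises by Ps − P* = 108 − 91 = 17.
So consumers capture 15/32 = 0.46875 of each unit of subsidy.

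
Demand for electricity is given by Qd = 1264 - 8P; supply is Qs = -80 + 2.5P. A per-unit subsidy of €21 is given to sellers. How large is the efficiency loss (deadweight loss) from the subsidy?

Deadweight loss = €420

Pre-subsidy: 1264 - 8P = -80 + 2.5P gives P* = 128, Q* = 240.
With the subsidy, sellers receive Ps = Pb + 21 for each unit, where Pb is the price buyers pay.
Supply in terms of Pb becomes Qs = -80 + 2.5(Pb + 21) = -27.5 + 2.5Pb. Setting this equal to demand: 1264 - 8Pb = -27.5 + 2.5Pb, so Pb = 123.
Sellers receive Ps = 123 + 21 = 144; Q' = 1264 − 8·123 = 280.
The subsidy expands output by 280 − 240 = 40 past the efficient level; on those units the gap between marginal cost and willingness to pay runs from 0 up to 21.
DWL = ½ × 21 × 40 = 420.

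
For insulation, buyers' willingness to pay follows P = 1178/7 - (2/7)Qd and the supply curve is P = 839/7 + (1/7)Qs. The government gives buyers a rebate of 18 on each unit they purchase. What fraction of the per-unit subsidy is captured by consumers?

Consumer share = 2/3

Pre-subsidy: 1178/7 - (2/7)Q = 839/7 + (1/7)Q gives Q* = 113 and P* = 136.
With the rebate, buyers effectively pay Pb = Ps − 18, where Ps is the price sellers receive.
On the curves, Pb = 1178/7 - (2/7)Q and Ps = 839/7 + (1/7)Q; the wedge Ps − Pb = 18 gives 839/7 + (1/7)Q − (1178/7 - (2/7)Q) = 18, so Q' = 155.
Then Pb = 1178/7 − (2/7)·155 = 124 and Ps = 839/7 + (1/7)·155 = 142.
Buyers' price falls by P* − Pb = 136 − 124 = 12; sellers' price rises by Ps − P* = 142 − 136 = 6.
So consumers capture 12/18 = 2/3 of each unit of subsidy.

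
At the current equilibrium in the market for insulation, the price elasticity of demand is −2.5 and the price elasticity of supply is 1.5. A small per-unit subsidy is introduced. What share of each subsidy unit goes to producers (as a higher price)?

Producer share = 0.625

For a small subsidy around the equilibrium, the benefit split depends on the relative slopes, which at a point are proportional to the elasticities.
Buyer share = εs/(εs + |εd|) = 1.5/(1.5 + 2.5) = 0.375; seller share = |εd|/(εs + |εd|) = 0.625.
So producers capture 0.625 of the subsidy.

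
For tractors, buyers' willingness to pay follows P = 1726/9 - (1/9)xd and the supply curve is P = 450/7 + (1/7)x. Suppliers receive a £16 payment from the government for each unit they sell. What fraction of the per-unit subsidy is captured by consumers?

Pre-subsidy: 1726/9 - (1/9)x = 450/7 + (1/7)x gives x* = 502 and P* = 136.
With the subsidy, sellers receive Ps = Pb + 16 for each unit, where Pb is the price buyers pay.
On the curves, Pb = 1726/9 - (1/9)x and Ps = 450/7 + (1/7)x; the wedge Ps − Pb = 16 gives 450/7 + (1/7)x − (1726/9 - (1/9)x) = 16, so x' = 565.
Then Pb = 1726/9 − (1/9)·565 = 129 and Ps = 450/7 + (1/7)·565 = 145.
Buyers' price falls by P* − Pb = 136 − 129 = 7; sellers' price rises by Ps − P* = 145 − 136 = 9.
So consumers capture 7/16 = 0.4375 of each unit of subsidy.

Consumer share = 0.4375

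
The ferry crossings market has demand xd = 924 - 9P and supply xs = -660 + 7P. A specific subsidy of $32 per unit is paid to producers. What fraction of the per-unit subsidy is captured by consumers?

Pre-subsidy: 924 - 9P = -660 + 7P gives P* = 99, x* = 33.
With the subsidy, sellers receive Ps = Pb + 32 for each unit, where Pb is the price buyers pay.
Supply in terms of Pb becomes xs = -660 + 7(Pb + 32) = -436 + 7Pb. Setting this equal to demand: 924 - 9Pb = -436 + 7Pb, so Pb = 85.
Sellers receive Ps = 85 + 32 = 117; x' = 924 − 9·85 = 159.
Buyers' price falls by P* − Pb = 99 − 85 = 14; sellers' price rises by Ps − P* = 117 − 99 = 18.
So consumers capture 14/32 = 0.4375 of each unit of subsidy.

Consumer share = 0.4375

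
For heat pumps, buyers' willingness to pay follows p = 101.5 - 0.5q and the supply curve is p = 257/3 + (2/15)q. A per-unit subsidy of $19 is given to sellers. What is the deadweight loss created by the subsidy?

Pre-subsidy: 101.5 - 0.5q = 257/3 + (2/15)q gives q* = 25 and p* = 89.
With the subsidy, sellers receive ps = pb + 19 for each unit, where pb is the price buyers pay.
On the curves, pb = 101.5 - 0.5q and ps = 257/3 + (2/15)q; the wedge ps − pb = 19 gives 257/3 + (2/15)q − (101.5 - 0.5q) = 19, so q' = 55.
Then pb = 101.5 − 0.5·55 = 74 and ps = 257/3 + (2/15)·55 = 93.
The subsidy expands output by 55 − 25 = 30 past the efficient level; on those units the gap between marginal cost and willingness to pay runs from 0 up to 19.
DWL = ½ × 19 × 30 = 285.

Deadweight loss = $285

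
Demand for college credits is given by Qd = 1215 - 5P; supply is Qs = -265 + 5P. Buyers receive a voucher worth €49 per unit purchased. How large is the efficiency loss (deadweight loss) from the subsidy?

Deadweight loss = €3001.25

Pre-subsidy: 1215 - 5P = -265 + 5P gives P* = 148, Q* = 475.
With the rebate, buyers effectively pay Pb = Ps − 49, where Ps is the price sellers receive.
Demand in terms of Ps becomes Qd = 1215 − 5(Ps − 49) = 1460 - 5Ps. Setting this equal to supply: 1460 - 5Ps = -265 + 5Ps, so Ps = 172.5.
Buyers pay Pb = 172.5 − 49 = 123.5; Q' = -265 + 5·172.5 = 597.5.
The subsidy expands output by 597.5 − 475 = 122.5 past the efficient level; on those units the gap between marginal cost and willingness to pay runs from 0 up to 49.
DWL = ½ × 49 × 122.5 = 3001.25.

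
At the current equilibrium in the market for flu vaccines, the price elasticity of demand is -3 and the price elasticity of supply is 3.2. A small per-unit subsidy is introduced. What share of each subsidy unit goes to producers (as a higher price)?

For a small subsidy around the equilibrium, the benefit split depends on the relative slopes, which at a point are proportional to the elasticities.
Buyer share = εs/(εs + |εd|) = 3.2/(3.2 + 3) = 16/31; seller share = |εd|/(εs + |εd|) = 15/31.
So producers capture 15/31 of the subsidy.

Producer share = 15/31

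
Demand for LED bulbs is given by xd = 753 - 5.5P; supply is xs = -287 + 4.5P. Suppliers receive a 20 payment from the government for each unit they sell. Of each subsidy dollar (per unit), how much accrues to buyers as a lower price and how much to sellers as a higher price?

Buyers gain 9 per unit; sellers gain 11 per unit

Pre-subsidy: 753 - 5.5P = -287 + 4.5P gives P* = 104, x* = 181.
With the subsidy, sellers receive Ps = Pb + 20 for each unit, where Pb is the price buyers pay.
Supply in terms of Pb becomes xs = -287 + 4.5(Pb + 20) = -197 + 4.5Pb. Setting this equal to demand: 753 - 5.5Pb = -197 + 4.5Pb, so Pb = 95.
Sellers receive Ps = 95 + 20 = 115; x' = 753 − 5.5·95 = 230.5.
Buyers' price falls by P* − Pb = 104 − 95 = 9; sellers' price rises by Ps − P* = 115 − 104 = 11.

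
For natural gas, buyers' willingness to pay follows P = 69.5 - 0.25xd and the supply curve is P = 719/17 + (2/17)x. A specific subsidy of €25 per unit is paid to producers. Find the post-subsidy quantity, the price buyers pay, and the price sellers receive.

Pre-subsidy: 69.5 - 0.25x = 719/17 + (2/17)x gives x* = 74 and P* = 51.
With the subsidy, sellers receive Ps = Pb + 25 for each unit, where Pb is the price buyers pay.
On the curves, Pb = 69.5 - 0.25x and Ps = 719/17 + (2/17)x; the wedge Ps − Pb = 25 gives 719/17 + (2/17)x − (69.5 - 0.25x) = 25, so x' = 142.
Then Pb = 69.5 − 0.25·142 = 34 and Ps = 719/17 + (2/17)·142 = 59.

x' = 142; buyers pay €34; sellers receive €59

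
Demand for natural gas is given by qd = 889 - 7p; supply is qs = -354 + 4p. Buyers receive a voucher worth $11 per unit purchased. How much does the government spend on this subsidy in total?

Pre-subsidy: 889 - 7p = -354 + 4p gives p* = 113, q* = 98.
With the rebate, buyers effectively pay pb = ps − 11, where ps is the price sellers receive.
Demand in terms of ps becomes qd = 889 − 7(ps − 11) = 966 - 7ps. Setting this equal to supply: 966 - 7ps = -354 + 4ps, so ps = 120.
Buyers pay pb = 120 − 11 = 109; q' = -354 + 4·120 = 126.
Government outlay = subsidy × quantity = 11 × 126 = 1386.

Government cost = $1386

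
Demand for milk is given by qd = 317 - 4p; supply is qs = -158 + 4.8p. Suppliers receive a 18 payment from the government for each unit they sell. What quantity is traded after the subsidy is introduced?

q' = 1544/11

Pre-subsidy: 317 - 4p = -158 + 4.8p gives p* = 2375/44, q* = 1112/11.
With the subsidy, sellers receive ps = pb + 18 for each unit, where pb is the price buyers pay.
Supply in terms of pb becomes qs = -158 + 4.8(pb + 18) = -71.6 + 4.8pb. Setting this equal to demand: 317 - 4pb = -71.6 + 4.8pb, so pb = 1943/44.
Sellers receive ps = 1943/44 + 18 = 2735/44; q' = 317 − 4·(1943/44) = 1544/11.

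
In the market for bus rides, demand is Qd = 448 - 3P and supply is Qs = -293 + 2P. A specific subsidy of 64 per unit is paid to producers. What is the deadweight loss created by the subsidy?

Pre-subsidy: 448 - 3P = -293 + 2P gives P* = 148.2, Q* = 3.4.
With the subsidy, sellers receive Ps = Pb + 64 for each unit, where Pb is the price buyers pay.
Supply in terms of Pb becomes Qs = -293 + 2(Pb + 64) = -165 + 2Pb. Setting this equal to demand: 448 - 3Pb = -165 + 2Pb, so Pb = 122.6.
Sellers receive Ps = 122.6 + 64 = 186.6; Q' = 448 − 3·122.6 = 80.2.
The subsidy expands output by 80.2 − 3.4 = 76.8 past the efficient level; on those units the gap between marginal cost and willingness to pay runs from 0 up to 64.
DWL = ½ × 64 × 76.8 = 2457.6.

Deadweight loss = 2457.6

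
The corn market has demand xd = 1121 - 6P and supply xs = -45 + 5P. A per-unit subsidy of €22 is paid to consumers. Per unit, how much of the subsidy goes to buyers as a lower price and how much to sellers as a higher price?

Pre-subsidy: 1121 - 6P = -45 + 5P gives P* = 106, x* = 485.
With the rebate, buyers effectively pay Pb = Ps − 22, where Ps is the price sellers receive.
Demand in terms of Ps becomes xd = 1121 − 6(Ps − 22) = 1253 - 6Ps. Setting this equal to supply: 1253 - 6Ps = -45 + 5Ps, so Ps = 118.
Buyers pay Pb = 118 − 22 = 96; x' = -45 + 5·118 = 545.
Buyers' price falls by P* − Pb = 106 − 96 = 10; sellers' price rises by Ps − P* = 118 − 106 = 12.

Buyers gain €10 per unit; sellers gain €12 per unit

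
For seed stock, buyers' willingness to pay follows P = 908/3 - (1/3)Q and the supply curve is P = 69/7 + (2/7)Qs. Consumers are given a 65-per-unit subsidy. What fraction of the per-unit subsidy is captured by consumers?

Consumer share = 7/13

Pre-subsidy: 908/3 - (1/3)Q = 69/7 + (2/7)Q gives Q* = 473 and P* = 145.
With the rebate, buyers effectively pay Pb = Ps − 65, where Ps is the price sellers receive.
On the curves, Pb = 908/3 - (1/3)Q and Ps = 69/7 + (2/7)Q; the wedge Ps − Pb = 65 gives 69/7 + (2/7)Q − (908/3 - (1/3)Q) = 65, so Q' = 578.
Then Pb = 908/3 − (1/3)·578 = 110 and Ps = 69/7 + (2/7)·578 = 175.
Buyers' price falls by P* − Pb = 145 − 110 = 35; sellers' price rises by Ps − P* = 175 − 145 = 30.
So consumers capture 35/65 = 7/13 of each unit of subsidy.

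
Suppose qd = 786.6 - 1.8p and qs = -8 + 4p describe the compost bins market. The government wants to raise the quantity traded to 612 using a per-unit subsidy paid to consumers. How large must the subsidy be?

At q = 612, invert demand for the buyer price: pb = (786.6 − 612)/1.8 = 97; invert supply for the seller price: ps = (612 − (-8))/4 = 155.
The subsidy must fill the gap: s = ps − pb = 155 − 97 = 58.

Required subsidy s = 58 per unit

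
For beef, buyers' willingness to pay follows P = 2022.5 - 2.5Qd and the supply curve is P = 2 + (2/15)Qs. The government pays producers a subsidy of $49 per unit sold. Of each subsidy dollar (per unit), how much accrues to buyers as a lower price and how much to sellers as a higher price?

Pre-subsidy: 2022.5 - 2.5Q = 2 + (2/15)Q gives Q* = 60615/79 and P* = 8240/79.
With the subsidy, sellers receive Ps = Pb + 49 for each unit, where Pb is the price buyers pay.
On the curves, Pb = 2022.5 - 2.5Q and Ps = 2 + (2/15)Q; the wedge Ps − Pb = 49 gives 2 + (2/15)Q − (2022.5 - 2.5Q) = 49, so Q' = 62085/79.
Then Pb = 2022.5 − 2.5·(62085/79) = 4565/79 and Ps = 2 + (2/15)·(62085/79) = 8436/79.
Buyers' price falls by P* − Pb = 8240/79 − 4565/79 = 3675/79; sellers' price rises by Ps − P* = 8436/79 − 8240/79 = 196/79.

Buyers gain 3675/79 per unit; sellers gain 196/79 per unit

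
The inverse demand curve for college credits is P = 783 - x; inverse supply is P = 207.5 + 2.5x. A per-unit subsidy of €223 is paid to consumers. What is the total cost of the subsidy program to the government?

Government cost = 356131/7

Pre-subsidy: 783 - x = 207.5 + 2.5x gives x* = 1151/7 and P* = 4330/7.
With the rebate, buyers effectively pay Pb = Ps − 223, where Ps is the price sellers receive.
On the curves, Pb = 783 - x and Ps = 207.5 + 2.5x; the wedge Ps − Pb = 223 gives 207.5 + 2.5x − (783 - x) = 223, so x' = 1597/7.
Then Pb = 783 − 1·(1597/7) = 3884/7 and Ps = 207.5 + 2.5·(1597/7) = 5445/7.
Government outlay = subsidy × quantity = 223 × 1597/7 = 356131/7.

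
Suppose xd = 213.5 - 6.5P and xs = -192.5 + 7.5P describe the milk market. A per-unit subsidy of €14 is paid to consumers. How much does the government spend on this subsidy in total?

Government cost = €1032.5

Pre-subsidy: 213.5 - 6.5P = -192.5 + 7.5P gives P* = 29, x* = 25.
With the rebate, buyers effectively pay Pb = Ps − 14, where Ps is the price sellers receive.
Demand in terms of Ps becomes xd = 213.5 − 6.5(Ps − 14) = 304.5 - 6.5Ps. Setting this equal to supply: 304.5 - 6.5Ps = -192.5 + 7.5Ps, so Ps = 35.5.
Buyers pay Pb = 35.5 − 14 = 21.5; x' = -192.5 + 7.5·35.5 = 73.75.
Government outlay = subsidy × quantity = 14 × 73.75 = 1032.5.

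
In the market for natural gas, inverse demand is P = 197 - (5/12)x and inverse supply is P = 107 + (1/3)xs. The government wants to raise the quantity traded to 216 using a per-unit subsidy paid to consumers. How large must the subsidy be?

At x = 216, from the demand curve buyers pay Pb = 197 − (5/12)·216 = 107; from the supply curve sellers need Ps = 107 + (1/3)·216 = 179.
The subsidy must fill the gap: s = Ps − Pb = 179 − 107 = 72.

Required subsidy s = 72 per unit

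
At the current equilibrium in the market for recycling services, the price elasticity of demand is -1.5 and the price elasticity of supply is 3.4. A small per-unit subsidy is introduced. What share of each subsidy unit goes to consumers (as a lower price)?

For a small subsidy around the equilibrium, the benefit split depends on the relative slopes, which at a point are proportional to the elasticities.
Buyer share = εs/(εs + |εd|) = 3.4/(3.4 + 1.5) = 34/49; seller share = |εd|/(εs + |εd|) = 15/49.

Consumer share = 34/49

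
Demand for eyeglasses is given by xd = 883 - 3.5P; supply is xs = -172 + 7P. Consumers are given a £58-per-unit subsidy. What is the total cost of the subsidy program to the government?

Pre-subsidy: 883 - 3.5P = -172 + 7P gives P* = 2110/21, x* = 1594/3.
With the rebate, buyers effectively pay Pb = Ps − 58, where Ps is the price sellers receive.
Demand in terms of Ps becomes xd = 883 − 3.5(Ps − 58) = 1086 - 3.5Ps. Setting this equal to supply: 1086 - 3.5Ps = -172 + 7Ps, so Ps = 2516/21.
Buyers pay Pb = 2516/21 − 58 = 1298/21; x' = -172 + 7·(2516/21) = 2000/3.
Government outlay = subsidy × quantity = 58 × 2000/3 = 116000/3.

Government cost = 116000/3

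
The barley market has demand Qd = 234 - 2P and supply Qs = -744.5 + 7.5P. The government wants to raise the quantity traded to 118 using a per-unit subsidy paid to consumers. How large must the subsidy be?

At Q = 118, invert demand for the buyer price: Pb = (234 − 118)/2 = 58; invert supply for the seller price: Ps = (118 − (-744.5))/7.5 = 115.
The subsidy must fill the gap: s = Ps − Pb = 115 − 58 = 57.

Required subsidy s = 57 per unit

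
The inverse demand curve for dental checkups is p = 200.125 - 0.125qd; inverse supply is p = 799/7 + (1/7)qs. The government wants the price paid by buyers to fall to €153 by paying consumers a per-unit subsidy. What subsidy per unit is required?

Required subsidy s = €15 per unit

At a buyer price of 153, quantity demanded is 1601 − 8·153 = 377.
Sellers supply 377 only when they receive ps = 799/7 + (1/7)·377 = 168.
s = ps − pb = 168 − 153 = 15.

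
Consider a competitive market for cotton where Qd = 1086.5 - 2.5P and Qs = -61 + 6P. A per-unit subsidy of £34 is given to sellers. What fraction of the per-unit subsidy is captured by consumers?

Pre-subsidy: 1086.5 - 2.5P = -61 + 6P gives P* = 135, Q* = 749.
With the subsidy, sellers receive Ps = Pb + 34 for each unit, where Pb is the price buyers pay.
Supply in terms of Pb becomes Qs = -61 + 6(Pb + 34) = 143 + 6Pb. Setting this equal to demand: 1086.5 - 2.5Pb = 143 + 6Pb, so Pb = 111.
Sellers receive Ps = 111 + 34 = 145; Q' = 1086.5 − 2.5·111 = 809.
Buyers' price falls by P* − Pb = 135 − 111 = 24; sellers' price rises by Ps − P* = 145 − 135 = 10.
So consumers capture 24/34 = 12/17 of each unit of subsidy.

Consumer share = 12/17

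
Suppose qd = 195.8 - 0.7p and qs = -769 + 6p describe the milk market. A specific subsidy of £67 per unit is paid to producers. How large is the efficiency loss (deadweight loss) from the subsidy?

Pre-subsidy: 195.8 - 0.7p = -769 + 6p gives p* = 144, q* = 95.
With the subsidy, sellers receive ps = pb + 67 for each unit, where pb is the price buyers pay.
Supply in terms of pb becomes qs = -769 + 6(pb + 67) = -367 + 6pb. Setting this equal to demand: 195.8 - 0.7pb = -367 + 6pb, so pb = 84.
Sellers receive ps = 84 + 67 = 151; q' = 195.8 − 0.7·84 = 137.
The subsidy expands output by 137 − 95 = 42 past the efficient level; on those units the gap between marginal cost and willingness to pay runs from 0 up to 67.
DWL = ½ × 67 × 42 = 1407.

Deadweight loss = £1407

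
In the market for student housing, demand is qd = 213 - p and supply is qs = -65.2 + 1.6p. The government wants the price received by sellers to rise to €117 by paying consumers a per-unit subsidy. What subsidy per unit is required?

At a seller price of 117, quantity supplied is -65.2 + 1.6·117 = 122.
Buyers absorb 122 only when they pay pb with 213 − 1·pb = 122, i.e. pb = 91.
s = ps − pb = 117 − 91 = 26.

Required subsidy s = €26 per unit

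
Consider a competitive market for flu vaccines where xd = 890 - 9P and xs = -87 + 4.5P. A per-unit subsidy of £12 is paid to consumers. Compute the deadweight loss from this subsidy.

Pre-subsidy: 890 - 9P = -87 + 4.5P gives P* = 1954/27, x* = 716/3.
With the rebate, buyers effectively pay Pb = Ps − 12, where Ps is the price sellers receive.
Demand in terms of Ps becomes xd = 890 − 9(Ps − 12) = 998 - 9Ps. Setting this equal to supply: 998 - 9Ps = -87 + 4.5Ps, so Ps = 2170/27.
Buyers pay Pb = 2170/27 − 12 = 1846/27; x' = -87 + 4.5·(2170/27) = 824/3.
The subsidy expands output by 824/3 − 716/3 = 36 past the efficient level; on those units the gap between marginal cost and willingness to pay runs from 0 up to 12.
DWL = ½ × 12 × 36 = 216.

Deadweight loss = £216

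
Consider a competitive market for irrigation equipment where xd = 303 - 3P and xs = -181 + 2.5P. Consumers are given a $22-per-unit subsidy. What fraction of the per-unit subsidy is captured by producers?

Pre-subsidy: 303 - 3P = -181 + 2.5P gives P* = 88, x* = 39.
With the rebate, buyers effectively pay Pb = Ps − 22, where Ps is the price sellers receive.
Demand in terms of Ps becomes xd = 303 − 3(Ps − 22) = 369 - 3Ps. Setting this equal to supply: 369 - 3Ps = -181 + 2.5Ps, so Ps = 100.
Buyers pay Pb = 100 − 22 = 78; x' = -181 + 2.5·100 = 69.
Buyers' price falls by P* − Pb = 88 − 78 = 10; sellers' price rises by Ps − P* = 100 − 88 = 12.
So producers capture 12/22 = 6/11 of each unit of subsidy.

Producer share = 6/11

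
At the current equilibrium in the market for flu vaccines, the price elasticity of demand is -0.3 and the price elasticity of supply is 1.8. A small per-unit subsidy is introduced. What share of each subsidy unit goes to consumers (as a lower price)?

For a small subsidy around the equilibrium, the benefit split depends on the relative slopes, which at a point are proportional to the elasticities.
Buyer share = εs/(εs + |εd|) = 1.8/(1.8 + 0.3) = 6/7; seller share = |εd|/(εs + |εd|) = 1/7.

Consumer share = 6/7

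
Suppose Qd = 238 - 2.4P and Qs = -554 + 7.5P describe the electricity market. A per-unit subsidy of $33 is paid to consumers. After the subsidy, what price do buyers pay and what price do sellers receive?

Pre-subsidy: 238 - 2.4P = -554 + 7.5P gives P* = 80, Q* = 46.
With the rebate, buyers effectively pay Pb = Ps − 33, where Ps is the price sellers receive.
Demand in terms of Ps becomes Qd = 238 − 2.4(Ps − 33) = 317.2 - 2.4Ps. Setting this equal to supply: 317.2 - 2.4Ps = -554 + 7.5Ps, so Ps = 88.
Buyers pay Pb = 88 − 33 = 55; Q' = -554 + 7.5·88 = 106.

Buyers pay $55; sellers receive $88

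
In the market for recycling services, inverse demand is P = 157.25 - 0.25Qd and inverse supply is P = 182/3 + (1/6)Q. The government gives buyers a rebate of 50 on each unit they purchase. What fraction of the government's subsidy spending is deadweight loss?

DWL / government spending = 300/1759

Pre-subsidy: 157.25 - 0.25Q = 182/3 + (1/6)Q gives Q* = 231.8 and P* = 99.3.
With the rebate, buyers effectively pay Pb = Ps − 50, where Ps is the price sellers receive.
On the curves, Pb = 157.25 - 0.25Q and Ps = 182/3 + (1/6)Q; the wedge Ps − Pb = 50 gives 182/3 + (1/6)Q − (157.25 - 0.25Q) = 50, so Q' = 351.8.
Then Pb = 157.25 − 0.25·351.8 = 69.3 and Ps = 182/3 + (1/6)·351.8 = 119.3.
ΔCS = ½(231.8 + 351.8)(99.3 − 69.3) = 8754; ΔPS = ½(231.8 + 351.8)(119.3 − 99.3) = 5836.
Government spending = 50 × 351.8 = 17590.
DWL = ½ × 50 × (351.8 − 231.8) = 3000; fraction = 3000 / 17590 = 300/1759.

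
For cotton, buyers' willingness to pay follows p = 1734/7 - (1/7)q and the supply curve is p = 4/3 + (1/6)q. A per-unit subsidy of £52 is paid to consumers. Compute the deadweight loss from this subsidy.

Pre-subsidy: 1734/7 - (1/7)q = 4/3 + (1/6)q gives q* = 796 and p* = 134.
With the rebate, buyers effectively pay pb = ps − 52, where ps is the price sellers receive.
On the curves, pb = 1734/7 - (1/7)q and ps = 4/3 + (1/6)q; the wedge ps − pb = 52 gives 4/3 + (1/6)q − (1734/7 - (1/7)q) = 52, so q' = 964.
Then pb = 1734/7 − (1/7)·964 = 110 and ps = 4/3 + (1/6)·964 = 162.
The subsidy expands output by 964 − 796 = 168 past the efficient level; on those units the gap between marginal cost and willingness to pay runs from 0 up to 52.
DWL = ½ × 52 × 168 = 4368.

Deadweight loss = £4368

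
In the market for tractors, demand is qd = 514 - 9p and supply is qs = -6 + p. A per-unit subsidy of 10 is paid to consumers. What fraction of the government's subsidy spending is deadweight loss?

DWL / government spending = 9/110

Pre-subsidy: 514 - 9p = -6 + p gives p* = 52, q* = 46.
With the rebate, buyers effectively pay pb = ps − 10, where ps is the price sellers receive.
Demand in terms of ps becomes qd = 514 − 9(ps − 10) = 604 - 9ps. Setting this equal to supply: 604 - 9ps = -6 + ps, so ps = 61.
Buyers pay pb = 61 − 10 = 51; q' = -6 + 1·61 = 55.
ΔCS = ½(46 + 55)(52 − 51) = 50.5; ΔPS = ½(46 + 55)(61 − 52) = 454.5.
Government spending = 10 × 55 = 550.
DWL = ½ × 10 × (55 − 46) = 45; fraction = 45 / 550 = 9/110.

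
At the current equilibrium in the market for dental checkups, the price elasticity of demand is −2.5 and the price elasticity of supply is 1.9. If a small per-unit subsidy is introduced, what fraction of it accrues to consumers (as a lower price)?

Consumer share = 19/44

For a small subsidy around the equilibrium, the benefit split depends on the relative slopes, which at a point are proportional to the elasticities.
Buyer share = εs/(εs + |εd|) = 1.9/(1.9 + 2.5) = 19/44; seller share = |εd|/(εs + |εd|) = 25/44.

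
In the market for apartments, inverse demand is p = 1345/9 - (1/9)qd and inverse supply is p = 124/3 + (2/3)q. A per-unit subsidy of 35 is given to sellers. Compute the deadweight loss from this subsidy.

Pre-subsidy: 1345/9 - (1/9)q = 124/3 + (2/3)q gives q* = 139 and p* = 134.
With the subsidy, sellers receive ps = pb + 35 for each unit, where pb is the price buyers pay.
On the curves, pb = 1345/9 - (1/9)q and ps = 124/3 + (2/3)q; the wedge ps − pb = 35 gives 124/3 + (2/3)q − (1345/9 - (1/9)q) = 35, so q' = 184.
Then pb = 1345/9 − (1/9)·184 = 129 and ps = 124/3 + (2/3)·184 = 164.
The subsidy expands output by 184 − 139 = 45 past the efficient level; on those units the gap between marginal cost and willingness to pay runs from 0 up to 35.
DWL = ½ × 35 × 45 = 787.5.

Deadweight loss = 787.5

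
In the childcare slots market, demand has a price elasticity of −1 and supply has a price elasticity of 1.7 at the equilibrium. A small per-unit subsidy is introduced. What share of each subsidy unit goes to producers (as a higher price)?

For a small subsidy around the equilibrium, the benefit split depends on the relative slopes, which at a point are proportional to the elasticities.
Buyer share = εs/(εs + |εd|) = 1.7/(1.7 + 1) = 17/27; seller share = |εd|/(εs + |εd|) = 10/27.
So producers capture 10/27 of the subsidy.

Producer share = 10/27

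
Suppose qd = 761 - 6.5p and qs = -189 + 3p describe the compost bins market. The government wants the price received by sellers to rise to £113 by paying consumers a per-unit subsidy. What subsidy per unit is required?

Required subsidy s = £19 per unit

At a seller price of 113, quantity supplied is -189 + 3·113 = 150.
Buyers absorb 150 only when they pay pb with 761 − 6.5·pb = 150, i.e. pb = 94.
s = ps − pb = 113 − 94 = 19.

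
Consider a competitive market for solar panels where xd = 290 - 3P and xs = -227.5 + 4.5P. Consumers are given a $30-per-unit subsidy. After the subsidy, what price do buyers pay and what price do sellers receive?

Pre-subsidy: 290 - 3P = -227.5 + 4.5P gives P* = 69, x* = 83.
With the rebate, buyers effectively pay Pb = Ps − 30, where Ps is the price sellers receive.
Demand in terms of Ps becomes xd = 290 − 3(Ps − 30) = 380 - 3Ps. Setting this equal to supply: 380 - 3Ps = -227.5 + 4.5Ps, so Ps = 81.
Buyers pay Pb = 81 − 30 = 51; x' = -227.5 + 4.5·81 = 137.

Buyers pay $51; sellers receive $81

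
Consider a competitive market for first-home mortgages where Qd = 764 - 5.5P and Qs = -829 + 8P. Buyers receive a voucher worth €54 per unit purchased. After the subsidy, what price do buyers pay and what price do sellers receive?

Pre-subsidy: 764 - 5.5P = -829 + 8P gives P* = 118, Q* = 115.
With the rebate, buyers effectively pay Pb = Ps − 54, where Ps is the price sellers receive.
Demand in terms of Ps becomes Qd = 764 − 5.5(Ps − 54) = 1061 - 5.5Ps. Setting this equal to supply: 1061 - 5.5Ps = -829 + 8Ps, so Ps = 140.
Buyers pay Pb = 140 − 54 = 86; Q' = -829 + 8·140 = 291.

Buyers pay €86; sellers receive €140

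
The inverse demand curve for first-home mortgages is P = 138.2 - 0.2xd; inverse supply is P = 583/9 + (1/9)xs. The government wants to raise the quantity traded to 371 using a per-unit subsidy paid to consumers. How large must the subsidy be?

Required subsidy s = 42 per unit

At x = 371, from the demand curve buyers pay Pb = 138.2 − 0.2·371 = 64; from the supply curve sellers need Ps = 583/9 + (1/9)·371 = 106.
The subsidy must fill the gap: s = Ps − Pb = 106 − 64 = 42.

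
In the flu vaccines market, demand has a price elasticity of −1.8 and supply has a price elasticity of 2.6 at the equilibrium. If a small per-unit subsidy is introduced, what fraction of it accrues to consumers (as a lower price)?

For a small subsidy around the equilibrium, the benefit split depends on the relative slopes, which at a point are proportional to the elasticities.
Buyer share = εs/(εs + |εd|) = 2.6/(2.6 + 1.8) = 13/22; seller share = |εd|/(εs + |εd|) = 9/22.

Consumer share = 13/22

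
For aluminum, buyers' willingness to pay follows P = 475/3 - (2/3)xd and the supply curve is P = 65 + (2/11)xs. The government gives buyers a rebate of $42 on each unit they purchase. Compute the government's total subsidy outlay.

Pre-subsidy: 475/3 - (2/3)x = 65 + (2/11)x gives x* = 110 and P* = 85.
With the rebate, buyers effectively pay Pb = Ps − 42, where Ps is the price sellers receive.
On the curves, Pb = 475/3 - (2/3)x and Ps = 65 + (2/11)x; the wedge Ps − Pb = 42 gives 65 + (2/11)x − (475/3 - (2/3)x) = 42, so x' = 159.5.
Then Pb = 475/3 − (2/3)·159.5 = 52 and Ps = 65 + (2/11)·159.5 = 94.
Government outlay = subsidy × quantity = 42 × 159.5 = 6699.

Government cost = $6699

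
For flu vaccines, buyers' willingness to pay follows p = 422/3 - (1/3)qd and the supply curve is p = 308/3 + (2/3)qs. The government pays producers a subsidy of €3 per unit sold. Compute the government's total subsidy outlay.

Government cost = €123

Pre-subsidy: 422/3 - (1/3)q = 308/3 + (2/3)q gives q* = 38 and p* = 128.
With the subsidy, sellers receive ps = pb + 3 for each unit, where pb is the price buyers pay.
On the curves, pb = 422/3 - (1/3)q and ps = 308/3 + (2/3)q; the wedge ps − pb = 3 gives 308/3 + (2/3)q − (422/3 - (1/3)q) = 3, so q' = 41.
Then pb = 422/3 − (1/3)·41 = 127 and ps = 308/3 + (2/3)·41 = 130.
Government outlay = subsidy × quantity = 3 × 41 = 123.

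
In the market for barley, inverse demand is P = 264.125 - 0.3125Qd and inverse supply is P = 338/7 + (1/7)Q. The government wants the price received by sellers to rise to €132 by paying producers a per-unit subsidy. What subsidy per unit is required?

Required subsidy s = €51 per unit

At a seller price of 132, quantity supplied is -338 + 7·132 = 586.
Buyers absorb 586 only when they pay Pb = 264.125 − 0.3125·586 = 81.
s = Ps − Pb = 132 − 81 = 51.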